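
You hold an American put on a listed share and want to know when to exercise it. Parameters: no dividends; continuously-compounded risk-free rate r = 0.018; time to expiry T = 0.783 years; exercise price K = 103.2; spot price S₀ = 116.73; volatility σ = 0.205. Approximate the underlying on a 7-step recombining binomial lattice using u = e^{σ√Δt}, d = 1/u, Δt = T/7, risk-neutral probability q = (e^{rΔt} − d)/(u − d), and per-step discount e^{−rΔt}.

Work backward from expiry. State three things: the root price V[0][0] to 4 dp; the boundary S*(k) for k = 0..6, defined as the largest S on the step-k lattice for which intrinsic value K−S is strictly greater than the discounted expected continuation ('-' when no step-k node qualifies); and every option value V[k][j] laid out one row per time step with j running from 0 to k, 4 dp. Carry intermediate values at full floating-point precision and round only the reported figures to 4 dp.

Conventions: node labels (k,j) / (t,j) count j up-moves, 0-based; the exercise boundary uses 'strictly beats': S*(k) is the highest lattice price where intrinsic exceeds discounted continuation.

params: Δt=0.11186 u=1.07097 d=0.93374 q=0.49755 e^(-rΔt)=0.99799
t_7 payoffs: 30.9648 20.3483 8.1715 0.0000 0.0000 0.0000 0.0000 0.0000
t_6: node(6,0) S=77.3615 payoff=25.8385 vs cont=25.6309 → 25.8385 [stop]  node(6,1) S=88.7314 payoff=14.4686 vs cont=14.2610 → 14.4686 [stop]  node(6,2) S=101.7724 payoff=1.4276 vs cont=4.0975 → 4.0975 [wait]  node(6,3) S=116.7300 payoff=0.0000 vs cont=0.0000 → 0.0000 [wait]  node(6,4) S=133.8859 payoff=0.0000 vs cont=0.0000 → 0.0000 [wait]  node(6,5) S=153.5633 payoff=0.0000 vs cont=0.0000 → 0.0000 [wait]  node(6,6) S=176.1327 payoff=0.0000 vs cont=0.0000 → 0.0000 [wait]  ⇒ S*(6)=88.7314
t_5: node(5,0) S=82.8517 payoff=20.3483 vs cont=20.1408 → 20.3483 [stop]  node(5,1) S=95.0285 payoff=8.1715 vs cont=9.2897 → 9.2897 [wait]  node(5,2) S=108.9949 payoff=0.0000 vs cont=2.0546 → 2.0546 [wait]  node(5,3) S=125.0140 payoff=0.0000 vs cont=0.0000 → 0.0000 [wait]  node(5,4) S=143.3875 payoff=0.0000 vs cont=0.0000 → 0.0000 [wait]  node(5,5) S=164.4613 payoff=0.0000 vs cont=0.0000 → 0.0000 [wait]  ⇒ S*(5)=82.8517
t_4: node(4,0) S=88.7314 payoff=14.4686 vs cont=14.8162 → 14.8162 [wait]  node(4,1) S=101.7724 payoff=1.4276 vs cont=5.6784 → 5.6784 [wait]  node(4,2) S=116.7300 payoff=0.0000 vs cont=1.0303 → 1.0303 [wait]  node(4,3) S=133.8859 payoff=0.0000 vs cont=0.0000 → 0.0000 [wait]  node(4,4) S=153.5633 payoff=0.0000 vs cont=0.0000 → 0.0000 [wait]  ⇒ S*(4)=-
t_3: node(3,0) S=95.0285 payoff=8.1715 vs cont=10.2490 → 10.2490 [wait]  node(3,1) S=108.9949 payoff=0.0000 vs cont=3.3590 → 3.3590 [wait]  node(3,2) S=125.0140 payoff=0.0000 vs cont=0.5166 → 0.5166 [wait]  node(3,3) S=143.3875 payoff=0.0000 vs cont=0.0000 → 0.0000 [wait]  ⇒ S*(3)=-
t_2: node(2,0) S=101.7724 payoff=1.4276 vs cont=6.8071 → 6.8071 [wait]  node(2,1) S=116.7300 payoff=0.0000 vs cont=1.9408 → 1.9408 [wait]  node(2,2) S=133.8859 payoff=0.0000 vs cont=0.2591 → 0.2591 [wait]  ⇒ S*(2)=-
t_1: node(1,0) S=108.9949 payoff=0.0000 vs cont=4.3771 → 4.3771 [wait]  node(1,1) S=125.0140 payoff=0.0000 vs cont=1.1018 → 1.1018 [wait]  ⇒ S*(1)=-
t_0: node(0,0) S=116.7300 payoff=0.0000 vs cont=2.7419 → 2.7419 [wait]  ⇒ S*(0)=-

price = 2.7419
boundary = - - - - - 82.8517 88.7314
tree:
2.7419
4.3771 1.1018
6.8071 1.9408 0.2591
10.2490 3.3590 0.5166 0.0000
14.8162 5.6784 1.0303 0.0000 0.0000
20.3483 9.2897 2.0546 0.0000 0.0000 0.0000
25.8385 14.4686 4.0975 0.0000 0.0000 0.0000 0.0000
30.9648 20.3483 8.1715 0.0000 0.0000 0.0000 0.0000 0.0000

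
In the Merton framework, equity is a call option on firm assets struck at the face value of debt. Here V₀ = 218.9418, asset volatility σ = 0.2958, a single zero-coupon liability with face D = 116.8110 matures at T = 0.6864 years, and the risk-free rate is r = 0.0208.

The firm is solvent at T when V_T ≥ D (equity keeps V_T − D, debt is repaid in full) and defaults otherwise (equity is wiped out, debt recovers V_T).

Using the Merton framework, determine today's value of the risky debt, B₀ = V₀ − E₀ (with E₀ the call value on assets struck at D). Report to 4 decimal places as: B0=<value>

B0=115.1023

Apply the equity-as-call identities (strike 116.8110, horizon 0.6864 years):
d₁ = [ln(V₀/D) + (r + σ²/2)T] / (σ√T)
   = [ln(218.9418/116.8110) + (0.0208 + 0.5·0.2958²)·0.6864] / (0.2958·√0.6864)
   = [0.628249 + 0.044306] / 0.245068 = 2.744360
d₂ = d₁ − σ√T = 2.744360 − 0.245068 = 2.499291
N(d₁) = 0.996969,  N(d₂) = 0.993778,  e^(−rT) = 0.985824
E₀ = V₀·N(d₁) − D·e^(−rT)·N(d₂)
   = 218.9418·0.996969 − 116.8110·0.985824·0.993778 = 103.839470
B₀ = V₀ − E₀ = 218.9418 − 103.839470 = 115.102330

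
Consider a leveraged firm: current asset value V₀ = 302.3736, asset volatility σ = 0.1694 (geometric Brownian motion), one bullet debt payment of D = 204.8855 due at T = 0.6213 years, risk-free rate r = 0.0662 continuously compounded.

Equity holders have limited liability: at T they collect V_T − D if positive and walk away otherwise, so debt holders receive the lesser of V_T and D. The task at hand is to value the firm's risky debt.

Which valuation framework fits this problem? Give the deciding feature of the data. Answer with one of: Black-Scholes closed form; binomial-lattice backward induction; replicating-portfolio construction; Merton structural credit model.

framework: Merton structural credit model

Key observation: a levered firm with one bullet debt due at 0.6213 years is the canonical structural-credit setup: equity is a call on the firm's assets struck at the face value.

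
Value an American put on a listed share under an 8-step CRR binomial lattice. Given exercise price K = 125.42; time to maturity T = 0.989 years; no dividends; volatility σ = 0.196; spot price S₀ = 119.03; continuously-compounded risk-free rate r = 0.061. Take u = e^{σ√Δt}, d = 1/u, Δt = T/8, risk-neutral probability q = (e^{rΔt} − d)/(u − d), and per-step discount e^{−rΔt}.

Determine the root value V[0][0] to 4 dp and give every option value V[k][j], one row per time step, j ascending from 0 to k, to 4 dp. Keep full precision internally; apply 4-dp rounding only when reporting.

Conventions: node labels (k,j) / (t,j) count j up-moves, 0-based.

params: Δt=0.12362 u=1.07134 d=0.93341 q=0.53766 e^(-rΔt)=0.99249
t_8 payoffs: 56.8359 46.7006 35.0675 21.7153 6.3900 0.0000 0.0000 0.0000 0.0000
k=7: node(7,0) S=73.4772 payoff=51.9428 vs cont=51.0005 → 51.9428 [stop]  node(7,1) S=84.3356 payoff=41.0844 vs cont=40.1421 → 41.0844 [stop]  node(7,2) S=96.7986 payoff=28.6214 vs cont=27.6791 → 28.6214 [stop]  node(7,3) S=111.1034 payoff=14.3166 vs cont=13.3744 → 14.3166 [stop]  node(7,4) S=127.5221 payoff=0.0000 vs cont=2.9322 → 2.9322 [wait]  node(7,5) S=146.3672 payoff=0.0000 vs cont=0.0000 → 0.0000 [wait]  node(7,6) S=167.9971 payoff=0.0000 vs cont=0.0000 → 0.0000 [wait]  node(7,7) S=192.8236 payoff=0.0000 vs cont=0.0000 → 0.0000 [wait]
k=6: node(6,0) S=78.7194 payoff=46.7006 vs cont=45.7583 → 46.7006 [stop]  node(6,1) S=90.3525 payoff=35.0675 vs cont=34.1253 → 35.0675 [stop]  node(6,2) S=103.7047 payoff=21.7153 vs cont=20.7731 → 21.7153 [stop]  node(6,3) S=119.0300 payoff=6.3900 vs cont=8.1341 → 8.1341 [wait]  node(6,4) S=136.6201 payoff=0.0000 vs cont=1.3455 → 1.3455 [wait]  node(6,5) S=156.8097 payoff=0.0000 vs cont=0.0000 → 0.0000 [wait]  node(6,6) S=179.9828 payoff=0.0000 vs cont=0.0000 → 0.0000 [wait]
k=5: node(5,0) S=84.3356 payoff=41.0844 vs cont=40.1421 → 41.0844 [stop]  node(5,1) S=96.7986 payoff=28.6214 vs cont=27.6791 → 28.6214 [stop]  node(5,2) S=111.1034 payoff=14.3166 vs cont=14.3051 → 14.3166 [stop]  node(5,3) S=127.5221 payoff=0.0000 vs cont=4.4505 → 4.4505 [wait]  node(5,4) S=146.3672 payoff=0.0000 vs cont=0.6174 → 0.6174 [wait]  node(5,5) S=167.9971 payoff=0.0000 vs cont=0.0000 → 0.0000 [wait]
k=4: node(4,0) S=90.3525 payoff=35.0675 vs cont=34.1253 → 35.0675 [stop]  node(4,1) S=103.7047 payoff=21.7153 vs cont=20.7731 → 21.7153 [stop]  node(4,2) S=119.0300 payoff=6.3900 vs cont=8.9443 → 8.9443 [wait]  node(4,3) S=136.6201 payoff=0.0000 vs cont=2.3717 → 2.3717 [wait]  node(4,4) S=156.8097 payoff=0.0000 vs cont=0.2833 → 0.2833 [wait]
k=3: node(3,0) S=96.7986 payoff=28.6214 vs cont=27.6791 → 28.6214 [stop]  node(3,1) S=111.1034 payoff=14.3166 vs cont=14.7374 → 14.7374 [wait]  node(3,2) S=127.5221 payoff=0.0000 vs cont=5.3699 → 5.3699 [wait]  node(3,3) S=146.3672 payoff=0.0000 vs cont=1.2395 → 1.2395 [wait]
k=2: node(2,0) S=103.7047 payoff=21.7153 vs cont=20.9976 → 21.7153 [stop]  node(2,1) S=119.0300 payoff=6.3900 vs cont=9.6280 → 9.6280 [wait]  node(2,2) S=136.6201 payoff=0.0000 vs cont=3.1255 → 3.1255 [wait]
k=1: node(1,0) S=111.1034 payoff=14.3166 vs cont=15.1022 → 15.1022 [wait]  node(1,1) S=127.5221 payoff=0.0000 vs cont=6.0858 → 6.0858 [wait]
k=0: node(0,0) S=119.0300 payoff=6.3900 vs cont=10.1775 → 10.1775 [wait]

price = 10.1775
tree:
10.1775
15.1022 6.0858
21.7153 9.6280 3.1255
28.6214 14.7374 5.3699 1.2395
35.0675 21.7153 8.9443 2.3717 0.2833
41.0844 28.6214 14.3166 4.4505 0.6174 0.0000
46.7006 35.0675 21.7153 8.1341 1.3455 0.0000 0.0000
51.9428 41.0844 28.6214 14.3166 2.9322 0.0000 0.0000 0.0000
56.8359 46.7006 35.0675 21.7153 6.3900 0.0000 0.0000 0.0000 0.0000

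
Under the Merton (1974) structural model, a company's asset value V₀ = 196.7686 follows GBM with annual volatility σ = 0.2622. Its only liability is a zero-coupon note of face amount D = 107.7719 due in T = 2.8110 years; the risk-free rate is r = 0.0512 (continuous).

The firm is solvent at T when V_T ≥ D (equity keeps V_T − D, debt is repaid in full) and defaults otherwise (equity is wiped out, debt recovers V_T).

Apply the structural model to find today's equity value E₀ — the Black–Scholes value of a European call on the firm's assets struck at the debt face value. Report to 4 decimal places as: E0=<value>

With assets at 196.7686 and a single debt payment of 107.7719 at 2.8110 years:
d₁ = [ln(V₀/D) + (r + σ²/2)T] / (σ√T)
   = [ln(196.7686/107.7719) + (0.0512 + 0.5·0.2622²)·2.8110] / (0.2622·√2.8110)
   = [0.602011 + 0.240550] / 0.439605 = 1.916630
d₂ = d₁ − σ√T = 1.916630 − 0.439605 = 1.477025
N(d₁) = 0.972358,  N(d₂) = 0.930165,  e^(−rT) = 0.865954
E₀ = V₀·N(d₁) − D·e^(−rT)·N(d₂)
   = 196.7686·0.972358 − 107.7719·0.865954·0.930165 = 104.521239

E0=104.5212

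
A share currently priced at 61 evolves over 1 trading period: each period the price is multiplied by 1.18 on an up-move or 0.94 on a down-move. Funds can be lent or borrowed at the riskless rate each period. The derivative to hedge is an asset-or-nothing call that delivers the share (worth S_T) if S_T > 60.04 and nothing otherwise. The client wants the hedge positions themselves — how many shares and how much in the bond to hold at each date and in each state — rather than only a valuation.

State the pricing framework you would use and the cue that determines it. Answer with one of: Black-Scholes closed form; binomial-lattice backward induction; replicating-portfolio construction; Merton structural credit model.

Key observation: a price alone would not answer the question — the per-node share/bond construction on the spot-61, 1.18/0.94 tree is required, and only the replicating-portfolio method yields it.

framework: replicating-portfolio construction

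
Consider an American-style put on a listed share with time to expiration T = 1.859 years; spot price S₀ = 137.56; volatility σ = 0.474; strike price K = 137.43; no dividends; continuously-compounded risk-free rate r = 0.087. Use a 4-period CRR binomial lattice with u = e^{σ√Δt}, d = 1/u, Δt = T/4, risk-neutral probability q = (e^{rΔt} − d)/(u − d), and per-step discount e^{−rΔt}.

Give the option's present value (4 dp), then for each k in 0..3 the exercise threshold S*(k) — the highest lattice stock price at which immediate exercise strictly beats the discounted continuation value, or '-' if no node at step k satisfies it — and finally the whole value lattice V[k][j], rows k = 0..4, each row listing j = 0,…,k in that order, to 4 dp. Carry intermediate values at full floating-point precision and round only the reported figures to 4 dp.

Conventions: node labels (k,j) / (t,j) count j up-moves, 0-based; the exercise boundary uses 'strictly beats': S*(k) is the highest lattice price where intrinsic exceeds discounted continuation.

Δt=0.46475  u=1.38146  d=0.72387  q=0.48266  discount=0.96037
step 4 (expiry): payoffs max(K−S,0) = 99.6603 65.3495 0.0000 0.0000 0.0000
step 3: (k=3,j=0): S=52.1772, K−S=85.2528, hold=79.8069 ⇒ V=85.2528 exercise | (k=3,j=1): S=99.5761, K−S=37.8539, hold=32.4683 ⇒ V=37.8539 exercise | (k=3,j=2): S=190.0331, K−S=0.0000, hold=0.0000 ⇒ V=0.0000 continue | (k=3,j=3): S=362.6631, K−S=0.0000, hold=0.0000 ⇒ V=0.0000 continue  boundary S*=99.5761
step 2: (k=2,j=0): S=72.0805, K−S=65.3495, hold=59.9036 ⇒ V=65.3495 exercise | (k=2,j=1): S=137.5600, K−S=0.0000, hold=18.8074 ⇒ V=18.8074 continue | (k=2,j=2): S=262.5223, K−S=0.0000, hold=0.0000 ⇒ V=0.0000 continue  boundary S*=72.0805
step 1: (k=1,j=0): S=99.5761, K−S=37.8539, hold=41.1861 ⇒ V=41.1861 continue | (k=1,j=1): S=190.0331, K−S=0.0000, hold=9.3443 ⇒ V=9.3443 continue  boundary S*=-
step 0: (k=0,j=0): S=137.5600, K−S=0.0000, hold=24.7943 ⇒ V=24.7943 continue  boundary S*=-

price = 24.7943
boundary = - - 72.0805 99.5761
tree:
24.7943
41.1861 9.3443
65.3495 18.8074 0.0000
85.2528 37.8539 0.0000 0.0000
99.6603 65.3495 0.0000 0.0000 0.0000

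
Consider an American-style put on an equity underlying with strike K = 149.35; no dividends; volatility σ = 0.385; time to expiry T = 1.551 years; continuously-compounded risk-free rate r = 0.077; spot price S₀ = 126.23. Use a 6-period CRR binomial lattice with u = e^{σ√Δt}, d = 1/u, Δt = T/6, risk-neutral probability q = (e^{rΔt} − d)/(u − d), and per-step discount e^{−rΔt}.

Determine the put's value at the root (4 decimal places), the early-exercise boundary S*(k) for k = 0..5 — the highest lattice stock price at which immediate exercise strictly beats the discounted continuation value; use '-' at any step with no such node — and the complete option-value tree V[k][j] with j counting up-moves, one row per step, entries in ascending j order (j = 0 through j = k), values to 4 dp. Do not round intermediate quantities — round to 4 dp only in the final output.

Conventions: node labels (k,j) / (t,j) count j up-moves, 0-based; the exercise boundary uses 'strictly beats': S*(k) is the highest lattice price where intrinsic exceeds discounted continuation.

Δt=0.25850  u=1.21622  d=0.82222  q=0.50225  discount=0.98029
step 6 (expiry): payoffs max(K−S,0) = 110.3471 91.6576 64.0124 23.1200 0.0000 0.0000 0.0000
step 5: (k=5,j=0): S=47.4359, K−S=101.9141, hold=98.9707 ⇒ V=101.9141 exercise | (k=5,j=1): S=70.1664, K−S=79.1836, hold=76.2402 ⇒ V=79.1836 exercise | (k=5,j=2): S=103.7891, K−S=45.5609, hold=42.6176 ⇒ V=45.5609 exercise | (k=5,j=3): S=153.5231, K−S=0.0000, hold=11.2813 ⇒ V=11.2813 continue | (k=5,j=4): S=227.0888, K−S=0.0000, hold=0.0000 ⇒ V=0.0000 continue | (k=5,j=5): S=335.9060, K−S=0.0000, hold=0.0000 ⇒ V=0.0000 continue  boundary S*=103.7891
step 4: (k=4,j=0): S=57.6924, K−S=91.6576, hold=88.7143 ⇒ V=91.6576 exercise | (k=4,j=1): S=85.3376, K−S=64.0124, hold=61.0690 ⇒ V=64.0124 exercise | (k=4,j=2): S=126.2300, K−S=23.1200, hold=27.7856 ⇒ V=27.7856 continue | (k=4,j=3): S=186.7173, K−S=0.0000, hold=5.5047 ⇒ V=5.5047 continue | (k=4,j=4): S=276.1892, K−S=0.0000, hold=0.0000 ⇒ V=0.0000 continue  boundary S*=85.3376
step 3: (k=3,j=0): S=70.1664, K−S=79.1836, hold=76.2402 ⇒ V=79.1836 exercise | (k=3,j=1): S=103.7891, K−S=45.5609, hold=44.9147 ⇒ V=45.5609 exercise | (k=3,j=2): S=153.5231, K−S=0.0000, hold=16.2680 ⇒ V=16.2680 continue | (k=3,j=3): S=227.0888, K−S=0.0000, hold=2.6860 ⇒ V=2.6860 continue  boundary S*=103.7891
step 2: (k=2,j=0): S=85.3376, K−S=64.0124, hold=61.0690 ⇒ V=64.0124 exercise | (k=2,j=1): S=126.2300, K−S=23.1200, hold=30.2408 ⇒ V=30.2408 continue | (k=2,j=2): S=186.7173, K−S=0.0000, hold=9.2603 ⇒ V=9.2603 continue  boundary S*=85.3376
step 1: (k=1,j=0): S=103.7891, K−S=45.5609, hold=46.1235 ⇒ V=46.1235 continue | (k=1,j=1): S=153.5231, K−S=0.0000, hold=19.3151 ⇒ V=19.3151 continue  boundary S*=-
step 0: (k=0,j=0): S=126.2300, K−S=23.1200, hold=32.0155 ⇒ V=32.0155 continue  boundary S*=-

price = 32.0155
boundary = - - 85.3376 103.7891 85.3376 103.7891
tree:
32.0155
46.1235 19.3151
64.0124 30.2408 9.2603
79.1836 45.5609 16.2680 2.6860
91.6576 64.0124 27.7856 5.5047 0.0000
101.9141 79.1836 45.5609 11.2813 0.0000 0.0000
110.3471 91.6576 64.0124 23.1200 0.0000 0.0000 0.0000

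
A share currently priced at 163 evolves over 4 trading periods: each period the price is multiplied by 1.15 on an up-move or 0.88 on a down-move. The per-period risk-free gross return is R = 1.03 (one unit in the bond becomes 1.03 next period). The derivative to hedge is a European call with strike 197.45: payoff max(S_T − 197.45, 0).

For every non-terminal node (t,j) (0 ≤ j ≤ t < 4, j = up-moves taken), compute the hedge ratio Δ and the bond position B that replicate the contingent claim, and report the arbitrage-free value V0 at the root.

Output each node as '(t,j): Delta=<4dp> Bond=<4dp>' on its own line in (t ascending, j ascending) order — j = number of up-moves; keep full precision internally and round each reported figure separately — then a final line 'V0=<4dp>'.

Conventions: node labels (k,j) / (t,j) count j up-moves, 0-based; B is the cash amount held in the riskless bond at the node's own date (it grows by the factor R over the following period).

Since d<R<u, set p* = (R−d)/(u−d) = 0.5556; price each node as the discounted p*-expectation of its children.
Payoffs at expiry: V(4,0)=0.0000, V(4,1)=0.0000, V(4,2)=0.0000, V(4,3)=20.7043, V(4,4)=87.6380
(3,0): S=111.0799. Δ = (V_up−V_dn)/(S_up−S_dn) = (0.0000−0.0000)/(127.7419−97.7503) = 0.0000. V = [p*·0.0000 + (1−p*)·0.0000]/1.03 = 0.0000. B = V − Δ·S = 0.0000.
(3,1): S=145.1613. Δ = (V_up−V_dn)/(S_up−S_dn) = (0.0000−0.0000)/(166.9355−127.7419) = 0.0000. V = [p*·0.0000 + (1−p*)·0.0000]/1.03 = 0.0000. B = V − Δ·S = 0.0000.
(3,2): S=189.6994. Δ = (V_up−V_dn)/(S_up−S_dn) = (20.7043−0.0000)/(218.1543−166.9355) = 0.4042. V = [p*·20.7043 + (1−p*)·0.0000]/1.03 = 11.1674. B = V − Δ·S = -65.5153.
(3,3): S=247.9026. Δ = (V_up−V_dn)/(S_up−S_dn) = (87.6380−20.7043)/(285.0880−218.1543) = 1.0000. V = [p*·87.6380 + (1−p*)·20.7043]/1.03 = 56.2036. B = V − Δ·S = -191.6990.
(2,0): S=126.2272. Δ = (V_up−V_dn)/(S_up−S_dn) = (0.0000−0.0000)/(145.1613−111.0799) = 0.0000. V = [p*·0.0000 + (1−p*)·0.0000]/1.03 = 0.0000. B = V − Δ·S = 0.0000.
(2,1): S=164.9560. Δ = (V_up−V_dn)/(S_up−S_dn) = (11.1674−0.0000)/(189.6994−145.1613) = 0.2507. V = [p*·11.1674 + (1−p*)·0.0000]/1.03 = 6.0234. B = V − Δ·S = -35.3372.
(2,2): S=215.5675. Δ = (V_up−V_dn)/(S_up−S_dn) = (56.2036−11.1674)/(247.9026−189.6994) = 0.7738. V = [p*·56.2036 + (1−p*)·11.1674]/1.03 = 35.1335. B = V − Δ·S = -131.6673.
(1,0): S=143.4400. Δ = (V_up−V_dn)/(S_up−S_dn) = (6.0234−0.0000)/(164.9560−126.2272) = 0.1555. V = [p*·6.0234 + (1−p*)·0.0000]/1.03 = 3.2489. B = V − Δ·S = -19.0600.
(1,1): S=187.4500. Δ = (V_up−V_dn)/(S_up−S_dn) = (35.1335−6.0234)/(215.5675−164.9560) = 0.5752. V = [p*·35.1335 + (1−p*)·6.0234]/1.03 = 21.5492. B = V − Δ·S = -86.2660.
(0,0): S=163.0000. Δ = (V_up−V_dn)/(S_up−S_dn) = (21.5492−3.2489)/(187.4500−143.4400) = 0.4158. V = [p*·21.5492 + (1−p*)·3.2489]/1.03 = 13.0250. B = V − Δ·S = -54.7540.
As a check, the time-0 holding Δ(0,0)·S0 + B(0,0) comes to 13.0250 — exactly V0.

(0,0): Delta=0.4158 Bond=-54.7540
(1,0): Delta=0.1555 Bond=-19.0600
(1,1): Delta=0.5752 Bond=-86.2660
(2,0): Delta=0.0000 Bond=0.0000
(2,1): Delta=0.2507 Bond=-35.3372
(2,2): Delta=0.7738 Bond=-131.6673
(3,0): Delta=0.0000 Bond=0.0000
(3,1): Delta=0.0000 Bond=0.0000
(3,2): Delta=0.4042 Bond=-65.5153
(3,3): Delta=1.0000 Bond=-191.6990
V0=13.0250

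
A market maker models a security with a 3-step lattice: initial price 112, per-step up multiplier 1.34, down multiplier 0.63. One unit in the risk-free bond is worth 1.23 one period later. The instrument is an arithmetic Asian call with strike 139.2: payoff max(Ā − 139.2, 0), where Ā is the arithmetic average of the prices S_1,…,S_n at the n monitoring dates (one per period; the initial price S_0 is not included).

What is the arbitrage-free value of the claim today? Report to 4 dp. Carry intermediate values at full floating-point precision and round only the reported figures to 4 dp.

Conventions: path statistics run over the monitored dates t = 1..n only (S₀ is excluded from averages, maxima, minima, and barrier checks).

price = 23.1476

Risk-neutral up-probability p* = (R−d)/(u−d) = (1.23−0.63)/(1.34−0.63) = 0.8451; the claim prices as the p*-weighted sum of path payoffs discounted by R^3.
Enumerate all 2^3 = 8 price paths (U = up ×1.34, D = down ×0.63); each path with k up-moves has probability p*^k·(1−p*)^(3−k).
DDD: Ā=47.6727, payoff=0.0000, prob=0.003719
UDD: Ā=101.3991, payoff=0.0000, prob=0.020284
DUD: Ā=74.8924, payoff=0.0000, prob=0.020284
UUD: Ā=159.2949, payoff=20.0949, prob=0.110642
DDU: Ā=58.1932, payoff=0.0000, prob=0.020284
UDU: Ā=123.7760, payoff=0.0000, prob=0.110642
DUU: Ā=97.2693, payoff=0.0000, prob=0.110642
UUU: Ā=206.8903, payoff=67.6903, prob=0.603502
Price = Σ prob·payoff / R^3 = 43.074562 / 1.860867 = 23.1476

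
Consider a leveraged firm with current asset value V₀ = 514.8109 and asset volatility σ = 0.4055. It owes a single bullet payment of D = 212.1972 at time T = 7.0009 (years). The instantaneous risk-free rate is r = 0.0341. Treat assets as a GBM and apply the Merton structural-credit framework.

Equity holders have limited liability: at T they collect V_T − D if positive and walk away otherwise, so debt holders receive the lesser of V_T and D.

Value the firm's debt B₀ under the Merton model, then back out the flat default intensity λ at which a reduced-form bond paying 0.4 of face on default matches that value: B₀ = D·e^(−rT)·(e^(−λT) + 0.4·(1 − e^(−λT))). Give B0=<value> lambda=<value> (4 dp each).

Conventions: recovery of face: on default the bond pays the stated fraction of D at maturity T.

B0=145.3524 lambda=0.0350

With assets at 514.8109 and a single debt payment of 212.1972 at 7.0009 years:
d₁ = [ln(V₀/D) + (r + σ²/2)T] / (σ√T)
   = [ln(514.8109/212.1972) + (0.0341 + 0.5·0.4055²)·7.0009] / (0.4055·√7.0009)
   = [0.886284 + 0.814311] / 1.072921 = 1.585013
d₂ = d₁ − σ√T = 1.585013 − 1.072921 = 0.512092
N(d₁) = 0.943518,  N(d₂) = 0.695707,  e^(−rT) = 0.787627
E₀ = V₀·N(d₁) − D·e^(−rT)·N(d₂)
   = 514.8109·0.943518 − 212.1972·0.787627·0.695707 = 369.458502
B₀ = V₀ − E₀ = 514.8109 − 369.458502 = 145.352398
e^(−λT) = (B₀·e^(rT)/D − 0.4)/(1 − 0.4) = (145.3524·1.269637/212.1972 − 0.4)/0.6 = 0.78280833
λ = −ln(0.78280833)/7.0009 = 0.034977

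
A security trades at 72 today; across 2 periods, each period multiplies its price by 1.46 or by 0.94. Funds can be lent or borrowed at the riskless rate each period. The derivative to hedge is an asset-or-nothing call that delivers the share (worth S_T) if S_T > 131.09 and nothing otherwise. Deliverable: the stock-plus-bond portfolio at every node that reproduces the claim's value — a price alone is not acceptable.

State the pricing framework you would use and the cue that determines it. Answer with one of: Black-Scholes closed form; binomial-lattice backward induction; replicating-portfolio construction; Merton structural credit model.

framework: replicating-portfolio construction

Key observation: the mandate to exhibit the hedge at every date and state singles out the replicating-portfolio construction on the 2-period tree with factors 1.46 and 0.94 from 72.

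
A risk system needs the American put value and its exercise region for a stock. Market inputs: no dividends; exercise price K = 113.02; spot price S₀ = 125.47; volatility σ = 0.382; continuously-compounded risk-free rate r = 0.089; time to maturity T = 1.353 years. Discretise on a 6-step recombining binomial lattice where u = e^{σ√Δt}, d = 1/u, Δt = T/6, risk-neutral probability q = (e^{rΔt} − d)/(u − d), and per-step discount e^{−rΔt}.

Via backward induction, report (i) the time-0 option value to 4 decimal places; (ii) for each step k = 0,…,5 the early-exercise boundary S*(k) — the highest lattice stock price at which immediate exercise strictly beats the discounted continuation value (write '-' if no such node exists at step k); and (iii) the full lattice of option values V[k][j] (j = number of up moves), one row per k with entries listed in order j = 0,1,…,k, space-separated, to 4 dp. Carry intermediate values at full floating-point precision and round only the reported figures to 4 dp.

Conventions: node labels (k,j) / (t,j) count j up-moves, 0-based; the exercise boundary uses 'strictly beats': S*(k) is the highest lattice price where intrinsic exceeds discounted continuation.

price = 10.7613
boundary = - - - 72.8110 87.2927 72.8110
tree:
10.7613
17.3241 4.8920
26.9560 8.7708 1.3649
40.2090 15.3112 2.8439 0.0000
52.2882 25.7273 5.9257 0.0000 0.0000
62.3635 40.2090 12.3472 0.0000 0.0000 0.0000
70.7673 52.2882 25.7273 0.0000 0.0000 0.0000 0.0000

params: Δt=0.22550 u=1.19889 d=0.83410 q=0.51035 e^(-rΔt)=0.98013
t_6 payoffs: 70.7673 52.2882 25.7273 0.0000 0.0000 0.0000 0.0000
t_5: node(5,0) S=50.6565 payoff=62.3635 vs cont=60.1178 → 62.3635 [stop]  node(5,1) S=72.8110 payoff=40.2090 vs cont=37.9633 → 40.2090 [stop]  node(5,2) S=104.6548 payoff=8.3652 vs cont=12.3472 → 12.3472 [wait]  node(5,3) S=150.4253 payoff=0.0000 vs cont=0.0000 → 0.0000 [wait]  node(5,4) S=216.2134 payoff=0.0000 vs cont=0.0000 → 0.0000 [wait]  node(5,5) S=310.7738 payoff=0.0000 vs cont=0.0000 → 0.0000 [wait]  ⇒ S*(5)=72.8110
t_4: node(4,0) S=60.7318 payoff=52.2882 vs cont=50.0425 → 52.2882 [stop]  node(4,1) S=87.2927 payoff=25.7273 vs cont=25.4734 → 25.7273 [stop]  node(4,2) S=125.4700 payoff=0.0000 vs cont=5.9257 → 5.9257 [wait]  node(4,3) S=180.3440 payoff=0.0000 vs cont=0.0000 → 0.0000 [wait]  node(4,4) S=259.2170 payoff=0.0000 vs cont=0.0000 → 0.0000 [wait]  ⇒ S*(4)=87.2927
t_3: node(3,0) S=72.8110 payoff=40.2090 vs cont=37.9633 → 40.2090 [stop]  node(3,1) S=104.6548 payoff=8.3652 vs cont=15.3112 → 15.3112 [wait]  node(3,2) S=150.4253 payoff=0.0000 vs cont=2.8439 → 2.8439 [wait]  node(3,3) S=216.2134 payoff=0.0000 vs cont=0.0000 → 0.0000 [wait]  ⇒ S*(3)=72.8110
t_2: node(2,0) S=87.2927 payoff=25.7273 vs cont=26.9560 → 26.9560 [wait]  node(2,1) S=125.4700 payoff=0.0000 vs cont=8.7708 → 8.7708 [wait]  node(2,2) S=180.3440 payoff=0.0000 vs cont=1.3649 → 1.3649 [wait]  ⇒ S*(2)=-
t_1: node(1,0) S=104.6548 payoff=8.3652 vs cont=17.3241 → 17.3241 [wait]  node(1,1) S=150.4253 payoff=0.0000 vs cont=4.8920 → 4.8920 [wait]  ⇒ S*(1)=-
t_0: node(0,0) S=125.4700 payoff=0.0000 vs cont=10.7613 → 10.7613 [wait]  ⇒ S*(0)=-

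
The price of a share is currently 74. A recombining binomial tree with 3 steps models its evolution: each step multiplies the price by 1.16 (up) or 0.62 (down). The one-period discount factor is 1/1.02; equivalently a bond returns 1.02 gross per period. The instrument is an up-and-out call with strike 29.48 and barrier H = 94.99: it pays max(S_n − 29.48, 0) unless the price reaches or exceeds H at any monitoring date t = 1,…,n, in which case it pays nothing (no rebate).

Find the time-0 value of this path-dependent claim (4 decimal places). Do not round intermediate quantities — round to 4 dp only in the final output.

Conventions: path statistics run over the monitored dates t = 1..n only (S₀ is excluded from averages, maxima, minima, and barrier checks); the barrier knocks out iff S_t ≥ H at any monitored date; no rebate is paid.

price = 9.1429

With p* = (R−d)/(u−d) = 0.7407, sum probability × payoff across the paths and divide by R^3.
Enumerate all 2^3 = 8 price paths (U = up ×1.16, D = down ×0.62); each path with k up-moves has probability p*^k·(1−p*)^(3−k).
DDD: M=45.8800, payoff=0.0000, prob=0.017426
UDD: M=85.8400, payoff=3.5169, prob=0.049789
DUD: M=53.2208, payoff=3.5169, prob=0.049789
UUD: M=99.5744, payoff=0.0000, prob=0.142255
DDU: M=45.8800, payoff=3.5169, prob=0.049789
UDU: M=85.8400, payoff=32.2561, prob=0.142255
DUU: M=61.7361, payoff=32.2561, prob=0.142255
UUU: M=115.5063, payoff=0.0000, prob=0.406442
Price = Σ prob·payoff / R^3 = 9.702484 / 1.061208 = 9.1429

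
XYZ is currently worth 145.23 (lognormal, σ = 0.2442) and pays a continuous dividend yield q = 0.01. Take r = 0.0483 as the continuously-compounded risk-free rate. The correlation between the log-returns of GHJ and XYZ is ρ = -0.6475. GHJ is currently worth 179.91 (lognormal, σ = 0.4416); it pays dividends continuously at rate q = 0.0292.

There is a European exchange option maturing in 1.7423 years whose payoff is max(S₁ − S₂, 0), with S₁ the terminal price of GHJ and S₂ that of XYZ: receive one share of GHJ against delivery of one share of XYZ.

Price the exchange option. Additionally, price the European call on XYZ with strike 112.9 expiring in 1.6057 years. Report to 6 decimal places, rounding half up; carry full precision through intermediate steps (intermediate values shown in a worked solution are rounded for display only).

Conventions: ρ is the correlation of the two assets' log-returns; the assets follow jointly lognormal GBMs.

exchange price = 65.673141
price(XYZ call K=112.9) = 41.494280

σ_eff = √(σ₁² + σ₂² − 2ρσ₁σ₂) = √(0.4416² + 0.2442² − 2·-0.6475·0.4416·0.2442) = 0.627929
d₁ = (ln(S₁/S₂) + (q₂ − q₁ + σ_eff²/2)T) / (σ_eff√T) = (ln(179.91/145.23) + (0.01 − 0.0292 + 0.197148)·1.7423) / 0.828843 = 0.632419
d₂ = d₁ − σ_eff√T = 0.632419 − 0.828843 = -0.196424
N(d₁) = 0.736444,  N(d₂) = 0.422139
V = S₁·e^{−q₁T}·N(d₁) − S₂·e^{−q₂T}·N(d₂) = 125.921515 − 60.248375 = 65.673141
[vanilla: XYZ call K=112.9]
σ√T = 0.2442·√1.6057 = 0.309441
d₁ = (ln(S/K) + (r−q+σ²/2)T) / (σ√T) = (ln(145.23/112.9) + (0.0483−0.01+0.2442²/2)·1.6057) / 0.309441 = (0.251816 + 0.109375) / 0.309441 = 1.167238
d₂ = d₁ − σ√T = 1.167238 − 0.309441 = 0.857797
e^{−rT} = 0.925376
e^{−qT} = 0.984071
N(d₁) = 0.878443,  N(d₂) = 0.804498
price = S·e^{−qT}·N(d₁) − K·e^{−rT}·N(d₂) = 125.544133 − 84.049854 = 41.494280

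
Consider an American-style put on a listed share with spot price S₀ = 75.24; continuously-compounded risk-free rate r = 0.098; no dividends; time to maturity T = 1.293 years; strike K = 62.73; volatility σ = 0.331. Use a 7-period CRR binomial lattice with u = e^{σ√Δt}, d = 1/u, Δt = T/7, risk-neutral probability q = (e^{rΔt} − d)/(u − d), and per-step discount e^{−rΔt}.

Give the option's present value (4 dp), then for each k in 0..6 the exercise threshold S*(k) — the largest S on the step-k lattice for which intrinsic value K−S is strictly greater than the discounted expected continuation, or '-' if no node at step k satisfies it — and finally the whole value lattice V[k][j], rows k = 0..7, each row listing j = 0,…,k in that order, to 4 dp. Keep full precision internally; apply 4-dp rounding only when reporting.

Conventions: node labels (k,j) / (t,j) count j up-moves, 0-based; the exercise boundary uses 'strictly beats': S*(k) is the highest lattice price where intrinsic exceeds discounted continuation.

Δt=0.18471, u=1.15287, d=0.86740, q=0.52848, disc=e^(-rΔt)=0.98206
k=7 terminal: V=max(K-S,0) → 34.9345 25.7865 13.6276 0.0000 0.0000 0.0000 0.0000 0.0000
k=6: j=0 S=32.0447 intr=30.6853 cont=29.5600 V=30.6853[EX]; j=1 S=42.5913 intr=20.1387 cont=19.0134 V=20.1387[EX]; j=2 S=56.6089 intr=6.1211 cont=6.3104 V=6.3104[hold]; j=3 S=75.2400 intr=0.0000 cont=0.0000 V=0.0000[hold]; j=4 S=100.0030 intr=0.0000 cont=0.0000 V=0.0000[hold]; j=5 S=132.9160 intr=0.0000 cont=0.0000 V=0.0000[hold]; j=6 S=176.6612 intr=0.0000 cont=0.0000 V=0.0000[hold]  S*(6)=42.5913
k=5: j=0 S=36.9435 intr=25.7865 cont=24.6611 V=25.7865[EX]; j=1 S=49.1024 intr=13.6276 cont=12.6005 V=13.6276[EX]; j=2 S=65.2630 intr=0.0000 cont=2.9221 V=2.9221[hold]; j=3 S=86.7423 intr=0.0000 cont=0.0000 V=0.0000[hold]; j=4 S=115.2909 intr=0.0000 cont=0.0000 V=0.0000[hold]; j=5 S=153.2354 intr=0.0000 cont=0.0000 V=0.0000[hold]  S*(5)=49.1024
k=4: j=0 S=42.5913 intr=20.1387 cont=19.0134 V=20.1387[EX]; j=1 S=56.6089 intr=6.1211 cont=7.8270 V=7.8270[hold]; j=2 S=75.2400 intr=0.0000 cont=1.3531 V=1.3531[hold]; j=3 S=100.0030 intr=0.0000 cont=0.0000 V=0.0000[hold]; j=4 S=132.9160 intr=0.0000 cont=0.0000 V=0.0000[hold]  S*(4)=42.5913
k=3: j=0 S=49.1024 intr=13.6276 cont=13.3876 V=13.6276[EX]; j=1 S=65.2630 intr=0.0000 cont=4.3266 V=4.3266[hold]; j=2 S=86.7423 intr=0.0000 cont=0.6266 V=0.6266[hold]; j=3 S=115.2909 intr=0.0000 cont=0.0000 V=0.0000[hold]  S*(3)=49.1024
k=2: j=0 S=56.6089 intr=6.1211 cont=8.5559 V=8.5559[hold]; j=1 S=75.2400 intr=0.0000 cont=2.3287 V=2.3287[hold]; j=2 S=100.0030 intr=0.0000 cont=0.2901 V=0.2901[hold]  S*(2)=-
k=1: j=0 S=65.2630 intr=0.0000 cont=5.1705 V=5.1705[hold]; j=1 S=86.7423 intr=0.0000 cont=1.2289 V=1.2289[hold]  S*(1)=-
k=0: j=0 S=75.2400 intr=0.0000 cont=3.0320 V=3.0320[hold]  S*(0)=-

price = 3.0320
boundary = - - - 49.1024 42.5913 49.1024 42.5913
tree:
3.0320
5.1705 1.2289
8.5559 2.3287 0.2901
13.6276 4.3266 0.6266 0.0000
20.1387 7.8270 1.3531 0.0000 0.0000
25.7865 13.6276 2.9221 0.0000 0.0000 0.0000
30.6853 20.1387 6.3104 0.0000 0.0000 0.0000 0.0000
34.9345 25.7865 13.6276 0.0000 0.0000 0.0000 0.0000 0.0000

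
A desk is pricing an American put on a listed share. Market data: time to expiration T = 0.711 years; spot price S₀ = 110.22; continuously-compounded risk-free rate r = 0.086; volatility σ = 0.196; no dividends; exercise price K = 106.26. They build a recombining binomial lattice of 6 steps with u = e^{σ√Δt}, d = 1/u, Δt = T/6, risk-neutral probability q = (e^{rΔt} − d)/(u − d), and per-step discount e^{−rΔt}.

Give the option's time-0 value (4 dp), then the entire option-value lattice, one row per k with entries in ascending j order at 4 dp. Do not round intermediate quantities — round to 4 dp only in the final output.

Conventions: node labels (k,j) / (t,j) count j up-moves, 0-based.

Δt=0.11850  u=1.06980  d=0.93476  q=0.55899  discount=0.98986
step 6 (expiry): payoffs max(K−S,0) = 32.7329 22.1105 9.9534 0.0000 0.0000 0.0000 0.0000
k=5: (k=5,j=0): S=78.6592, K−S=27.6008, hold=26.5234 ⇒ V=27.6008 exercise | (k=5,j=1): S=90.0231, K−S=16.2369, hold=15.1595 ⇒ V=16.2369 exercise | (k=5,j=2): S=103.0287, K−S=3.2313, hold=4.3450 ⇒ V=4.3450 continue | (k=5,j=3): S=117.9132, K−S=0.0000, hold=0.0000 ⇒ V=0.0000 continue | (k=5,j=4): S=134.9481, K−S=0.0000, hold=0.0000 ⇒ V=0.0000 continue | (k=5,j=5): S=154.4440, K−S=0.0000, hold=0.0000 ⇒ V=0.0000 continue
k=4: (k=4,j=0): S=84.1495, K−S=22.1105, hold=21.0331 ⇒ V=22.1105 exercise | (k=4,j=1): S=96.3066, K−S=9.9534, hold=9.4923 ⇒ V=9.9534 exercise | (k=4,j=2): S=110.2200, K−S=0.0000, hold=1.8968 ⇒ V=1.8968 continue | (k=4,j=3): S=126.1435, K−S=0.0000, hold=0.0000 ⇒ V=0.0000 continue | (k=4,j=4): S=144.3674, K−S=0.0000, hold=0.0000 ⇒ V=0.0000 continue
k=3: (k=3,j=0): S=90.0231, K−S=16.2369, hold=15.1595 ⇒ V=16.2369 exercise | (k=3,j=1): S=103.0287, K−S=3.2313, hold=5.3946 ⇒ V=5.3946 continue | (k=3,j=2): S=117.9132, K−S=0.0000, hold=0.8280 ⇒ V=0.8280 continue | (k=3,j=3): S=134.9481, K−S=0.0000, hold=0.0000 ⇒ V=0.0000 continue
k=2: (k=2,j=0): S=96.3066, K−S=9.9534, hold=10.0730 ⇒ V=10.0730 continue | (k=2,j=1): S=110.2200, K−S=0.0000, hold=2.8131 ⇒ V=2.8131 continue | (k=2,j=2): S=126.1435, K−S=0.0000, hold=0.3615 ⇒ V=0.3615 continue
k=1: (k=1,j=0): S=103.0287, K−S=3.2313, hold=5.9538 ⇒ V=5.9538 continue | (k=1,j=1): S=117.9132, K−S=0.0000, hold=1.4280 ⇒ V=1.4280 continue
k=0: (k=0,j=0): S=110.2200, K−S=0.0000, hold=3.3892 ⇒ V=3.3892 continue

price = 3.3892
tree:
3.3892
5.9538 1.4280
10.0730 2.8131 0.3615
16.2369 5.3946 0.8280 0.0000
22.1105 9.9534 1.8968 0.0000 0.0000
27.6008 16.2369 4.3450 0.0000 0.0000 0.0000
32.7329 22.1105 9.9534 0.0000 0.0000 0.0000 0.0000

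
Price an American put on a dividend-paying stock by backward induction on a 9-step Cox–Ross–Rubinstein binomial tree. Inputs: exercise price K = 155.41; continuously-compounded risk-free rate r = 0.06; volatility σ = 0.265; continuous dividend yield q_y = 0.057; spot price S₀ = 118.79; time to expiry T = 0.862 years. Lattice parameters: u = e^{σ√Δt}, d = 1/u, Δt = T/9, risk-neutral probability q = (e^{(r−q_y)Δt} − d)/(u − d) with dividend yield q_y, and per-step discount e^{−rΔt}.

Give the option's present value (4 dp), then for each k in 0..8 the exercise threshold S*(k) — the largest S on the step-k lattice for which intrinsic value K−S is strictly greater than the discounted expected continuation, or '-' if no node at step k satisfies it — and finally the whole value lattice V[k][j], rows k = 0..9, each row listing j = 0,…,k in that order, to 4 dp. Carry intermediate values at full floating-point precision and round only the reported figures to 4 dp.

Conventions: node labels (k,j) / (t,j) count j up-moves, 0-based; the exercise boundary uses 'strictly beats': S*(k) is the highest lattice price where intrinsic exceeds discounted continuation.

price = 37.7967
boundary = - - 100.8196 109.4366 100.8196 109.4366 118.7900 128.9429 139.9635
tree:
37.7967
46.0120 29.3942
54.5904 37.3166 21.2068
62.5288 45.9734 28.4323 13.6724
69.8422 54.5904 36.8419 19.7082 7.3304
76.5798 62.5288 45.9734 27.4404 11.6097 2.8055
82.7868 69.8422 54.5904 36.6200 17.8745 4.9960 0.4780
88.5051 76.5798 62.5288 45.9734 26.4671 8.8267 0.9268 0.0000
93.7731 82.7868 69.8422 54.5904 36.6200 15.4465 1.7969 0.0000 0.0000
98.6264 88.5051 76.5798 62.5288 45.9734 26.4671 3.4840 0.0000 0.0000 0.0000

Δt=0.09578  u=1.08547  d=0.92126  q=0.48126  discount=0.99427
step 9 (expiry): payoffs max(K−S,0) = 98.6264 88.5051 76.5798 62.5288 45.9734 26.4671 3.4840 0.0000 0.0000 0.0000
step 8: (k=8,j=0): S=61.6369, K−S=93.7731, hold=93.2182 ⇒ V=93.7731 exercise | (k=8,j=1): S=72.6232, K−S=82.7868, hold=82.2917 ⇒ V=82.7868 exercise | (k=8,j=2): S=85.5678, K−S=69.8422, hold=69.4176 ⇒ V=69.8422 exercise | (k=8,j=3): S=100.8196, K−S=54.5904, hold=54.2488 ⇒ V=54.5904 exercise | (k=8,j=4): S=118.7900, K−S=36.6200, hold=36.3762 ⇒ V=36.6200 exercise | (k=8,j=5): S=139.9635, K−S=15.4465, hold=15.3180 ⇒ V=15.4465 exercise | (k=8,j=6): S=164.9110, K−S=0.0000, hold=1.7969 ⇒ V=1.7969 continue | (k=8,j=7): S=194.3052, K−S=0.0000, hold=0.0000 ⇒ V=0.0000 continue | (k=8,j=8): S=228.9388, K−S=0.0000, hold=0.0000 ⇒ V=0.0000 continue  boundary S*=139.9635
step 7: (k=7,j=0): S=66.9049, K−S=88.5051, hold=87.9788 ⇒ V=88.5051 exercise | (k=7,j=1): S=78.8302, K−S=76.5798, hold=76.1184 ⇒ V=76.5798 exercise | (k=7,j=2): S=92.8812, K−S=62.5288, hold=62.1440 ⇒ V=62.5288 exercise | (k=7,j=3): S=109.4366, K−S=45.9734, hold=45.6787 ⇒ V=45.9734 exercise | (k=7,j=4): S=128.9429, K−S=26.4671, hold=26.2786 ⇒ V=26.4671 exercise | (k=7,j=5): S=151.9260, K−S=3.4840, hold=8.8267 ⇒ V=8.8267 continue | (k=7,j=6): S=179.0058, K−S=0.0000, hold=0.9268 ⇒ V=0.9268 continue | (k=7,j=7): S=210.9123, K−S=0.0000, hold=0.0000 ⇒ V=0.0000 continue  boundary S*=128.9429
step 6: (k=6,j=0): S=72.6232, K−S=82.7868, hold=82.2917 ⇒ V=82.7868 exercise | (k=6,j=1): S=85.5678, K−S=69.8422, hold=69.4176 ⇒ V=69.8422 exercise | (k=6,j=2): S=100.8196, K−S=54.5904, hold=54.2488 ⇒ V=54.5904 exercise | (k=6,j=3): S=118.7900, K−S=36.6200, hold=36.3762 ⇒ V=36.6200 exercise | (k=6,j=4): S=139.9635, K−S=15.4465, hold=17.8745 ⇒ V=17.8745 continue | (k=6,j=5): S=164.9110, K−S=0.0000, hold=4.9960 ⇒ V=4.9960 continue | (k=6,j=6): S=194.3052, K−S=0.0000, hold=0.4780 ⇒ V=0.4780 continue  boundary S*=118.7900
step 5: (k=5,j=0): S=78.8302, K−S=76.5798, hold=76.1184 ⇒ V=76.5798 exercise | (k=5,j=1): S=92.8812, K−S=62.5288, hold=62.1440 ⇒ V=62.5288 exercise | (k=5,j=2): S=109.4366, K−S=45.9734, hold=45.6787 ⇒ V=45.9734 exercise | (k=5,j=3): S=128.9429, K−S=26.4671, hold=27.4404 ⇒ V=27.4404 continue | (k=5,j=4): S=151.9260, K−S=3.4840, hold=11.6097 ⇒ V=11.6097 continue | (k=5,j=5): S=179.0058, K−S=0.0000, hold=2.8055 ⇒ V=2.8055 continue  boundary S*=109.4366
step 4: (k=4,j=0): S=85.5678, K−S=69.8422, hold=69.4176 ⇒ V=69.8422 exercise | (k=4,j=1): S=100.8196, K−S=54.5904, hold=54.2488 ⇒ V=54.5904 exercise | (k=4,j=2): S=118.7900, K−S=36.6200, hold=36.8419 ⇒ V=36.8419 continue | (k=4,j=3): S=139.9635, K−S=15.4465, hold=19.7082 ⇒ V=19.7082 continue | (k=4,j=4): S=164.9110, K−S=0.0000, hold=7.3304 ⇒ V=7.3304 continue  boundary S*=100.8196
step 3: (k=3,j=0): S=92.8812, K−S=62.5288, hold=62.1440 ⇒ V=62.5288 exercise | (k=3,j=1): S=109.4366, K−S=45.9734, hold=45.7849 ⇒ V=45.9734 exercise | (k=3,j=2): S=128.9429, K−S=26.4671, hold=28.4323 ⇒ V=28.4323 continue | (k=3,j=3): S=151.9260, K−S=3.4840, hold=13.6724 ⇒ V=13.6724 continue  boundary S*=109.4366
step 2: (k=2,j=0): S=100.8196, K−S=54.5904, hold=54.2488 ⇒ V=54.5904 exercise | (k=2,j=1): S=118.7900, K−S=36.6200, hold=37.3166 ⇒ V=37.3166 continue | (k=2,j=2): S=139.9635, K−S=15.4465, hold=21.2068 ⇒ V=21.2068 continue  boundary S*=100.8196
step 1: (k=1,j=0): S=109.4366, K−S=45.9734, hold=46.0120 ⇒ V=46.0120 continue | (k=1,j=1): S=128.9429, K−S=26.4671, hold=29.3942 ⇒ V=29.3942 continue  boundary S*=-
step 0: (k=0,j=0): S=118.7900, K−S=36.6200, hold=37.7967 ⇒ V=37.7967 continue  boundary S*=-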